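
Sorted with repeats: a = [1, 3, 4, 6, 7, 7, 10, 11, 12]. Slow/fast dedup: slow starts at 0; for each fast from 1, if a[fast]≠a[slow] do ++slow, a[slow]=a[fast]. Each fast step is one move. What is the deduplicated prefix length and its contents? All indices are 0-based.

length 8; prefix = [1, 3, 4, 6, 7, 10, 11, 12]

slow=0 fast=1: a[fast]=3≠a[slow]=1 write a[1]=3, slow++,fast++
slow=1 fast=2: a[fast]=4≠a[slow]=3 write a[2]=4, slow++,fast++
slow=2 fast=3: a[fast]=6≠a[slow]=4 write a[3]=6, slow++,fast++
slow=3 fast=4: a[fast]=7≠a[slow]=6 write a[4]=7, slow++,fast++
slow=4 fast=5: a[fast]=7=a[slow] dup, fast++
slow=4 fast=6: a[fast]=10≠a[slow]=7 write a[5]=10, slow++,fast++
slow=5 fast=7: a[fast]=11≠a[slow]=10 write a[6]=11, slow++,fast++
slow=6 fast=8: a[fast]=12≠a[slow]=11 write a[7]=12, slow++,fast++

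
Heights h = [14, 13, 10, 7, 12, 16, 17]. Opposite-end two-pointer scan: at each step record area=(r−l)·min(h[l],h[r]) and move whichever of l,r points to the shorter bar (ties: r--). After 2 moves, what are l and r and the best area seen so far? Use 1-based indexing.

l=3, r=7, best area=84

[1,7] min(14,17)*6=84 best=84 * → l++
[2,7] min(13,17)*5=65 best=84 → l++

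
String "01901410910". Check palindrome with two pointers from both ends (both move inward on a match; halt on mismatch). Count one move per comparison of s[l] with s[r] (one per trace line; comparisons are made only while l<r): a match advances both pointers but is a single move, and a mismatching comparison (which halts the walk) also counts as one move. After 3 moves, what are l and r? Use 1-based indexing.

[1,11] '0'=='0' → l++,r--
[2,10] '1'=='1' → l++,r--
[3,9] '9'=='9' → l++,r--

l=4, r=8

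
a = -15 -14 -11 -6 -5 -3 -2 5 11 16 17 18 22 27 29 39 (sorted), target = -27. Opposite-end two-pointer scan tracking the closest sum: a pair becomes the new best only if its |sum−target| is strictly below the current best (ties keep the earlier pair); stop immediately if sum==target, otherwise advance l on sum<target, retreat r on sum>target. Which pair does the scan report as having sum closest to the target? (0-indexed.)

l=0 r=15: -15+39=24 d=51 *, r--
l=0 r=14: -15+29=14 d=41 *, r--
l=0 r=13: -15+27=12 d=39 *, r--
l=0 r=12: -15+22=7 d=34 *, r--
l=0 r=11: -15+18=3 d=30 *, r--
l=0 r=10: -15+17=2 d=29 *, r--
l=0 r=9: -15+16=1 d=28 *, r--
l=0 r=8: -15+11=-4 d=23 *, r--
l=0 r=7: -15+5=-10 d=17 *, r--
l=0 r=6: -15+-2=-17 d=10 *, r--
l=0 r=5: -15+-3=-18 d=9 *, r--
l=0 r=4: -15+-5=-20 d=7 *, r--
l=0 r=3: -15+-6=-21 d=6 *, r--
l=0 r=2: -15+-11=-26 d=1 *, r--
l=0 r=1: -15+-14=-29 d=2, l++

pair (-15, -11) with sum -26 (|Δ|=1)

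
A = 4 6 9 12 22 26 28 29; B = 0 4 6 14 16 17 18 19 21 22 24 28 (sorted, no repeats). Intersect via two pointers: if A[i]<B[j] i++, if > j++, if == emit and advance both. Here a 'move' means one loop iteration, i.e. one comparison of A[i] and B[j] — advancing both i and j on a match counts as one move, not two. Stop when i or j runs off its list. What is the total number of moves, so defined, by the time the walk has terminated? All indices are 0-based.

i=0 j=0: 4>0, j++
i=0 j=1: 4==4 emit, i++,j++
i=1 j=2: 6==6 emit, i++,j++
i=2 j=3: 9<14, i++
i=3 j=3: 12<14, i++
i=4 j=3: 22>14, j++
i=4 j=4: 22>16, j++
i=4 j=5: 22>17, j++
i=4 j=6: 22>18, j++
i=4 j=7: 22>19, j++
i=4 j=8: 22>21, j++
i=4 j=9: 22==22 emit, i++,j++
i=5 j=10: 26>24, j++
i=5 j=11: 26<28, i++
i=6 j=11: 28==28 emit, i++,j++

15 moves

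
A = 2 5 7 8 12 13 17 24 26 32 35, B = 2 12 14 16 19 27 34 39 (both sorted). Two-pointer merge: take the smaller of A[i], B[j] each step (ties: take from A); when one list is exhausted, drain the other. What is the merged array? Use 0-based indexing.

[2, 2, 5, 7, 8, 12, 12, 13, 14, 16, 17, 19, 24, 26, 27, 32, 34, 35, 39]

[i=0,j=0] A[i]=2<=B[j]=2 take 2 → i++
[i=1,j=0] A[i]=5>B[j]=2 take 2 → j++
[i=1,j=1] A[i]=5<=B[j]=12 take 5 → i++
[i=2,j=1] A[i]=7<=B[j]=12 take 7 → i++
[i=3,j=1] A[i]=8<=B[j]=12 take 8 → i++
[i=4,j=1] A[i]=12<=B[j]=12 take 12 → i++
[i=5,j=1] A[i]=13>B[j]=12 take 12 → j++
[i=5,j=2] A[i]=13<=B[j]=14 take 13 → i++
[i=6,j=2] A[i]=17>B[j]=14 take 14 → j++
[i=6,j=3] A[i]=17>B[j]=16 take 16 → j++
[i=6,j=4] A[i]=17<=B[j]=19 take 17 → i++
[i=7,j=4] A[i]=24>B[j]=19 take 19 → j++
[i=7,j=5] A[i]=24<=B[j]=27 take 24 → i++
[i=8,j=5] A[i]=26<=B[j]=27 take 26 → i++
[i=9,j=5] A[i]=32>B[j]=27 take 27 → j++
[i=9,j=6] A[i]=32<=B[j]=34 take 32 → i++
[i=10,j=6] A[i]=35>B[j]=34 take 34 → j++
[i=10,j=7] A[i]=35<=B[j]=39 take 35 → i++
[i=11,j=7] A done, take B[j]=39 → j++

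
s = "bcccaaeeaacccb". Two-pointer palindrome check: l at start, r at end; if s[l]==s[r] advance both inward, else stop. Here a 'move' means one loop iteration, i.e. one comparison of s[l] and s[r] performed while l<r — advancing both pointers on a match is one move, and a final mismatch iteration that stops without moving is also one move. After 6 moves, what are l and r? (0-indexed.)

l=6, r=7

l=0 r=13: 'b'=='b', l++,r--
l=1 r=12: 'c'=='c', l++,r--
l=2 r=11: 'c'=='c', l++,r--
l=3 r=10: 'c'=='c', l++,r--
l=4 r=9: 'a'=='a', l++,r--
l=5 r=8: 'a'=='a', l++,r--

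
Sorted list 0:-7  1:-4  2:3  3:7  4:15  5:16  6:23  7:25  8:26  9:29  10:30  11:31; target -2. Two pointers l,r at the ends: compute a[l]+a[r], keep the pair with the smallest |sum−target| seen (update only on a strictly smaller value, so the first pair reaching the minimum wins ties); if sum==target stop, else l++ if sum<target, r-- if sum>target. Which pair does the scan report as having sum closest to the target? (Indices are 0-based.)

l=0 r=11: -7+31=24 d=26 *, r--
l=0 r=10: -7+30=23 d=25 *, r--
l=0 r=9: -7+29=22 d=24 *, r--
l=0 r=8: -7+26=19 d=21 *, r--
l=0 r=7: -7+25=18 d=20 *, r--
l=0 r=6: -7+23=16 d=18 *, r--
l=0 r=5: -7+16=9 d=11 *, r--
l=0 r=4: -7+15=8 d=10 *, r--
l=0 r=3: -7+7=0 d=2 *, r--
l=0 r=2: -7+3=-4 d=2, l++
l=1 r=2: -4+3=-1 d=1 *, r--

pair (-4, 3) with sum -1 (|Δ|=1)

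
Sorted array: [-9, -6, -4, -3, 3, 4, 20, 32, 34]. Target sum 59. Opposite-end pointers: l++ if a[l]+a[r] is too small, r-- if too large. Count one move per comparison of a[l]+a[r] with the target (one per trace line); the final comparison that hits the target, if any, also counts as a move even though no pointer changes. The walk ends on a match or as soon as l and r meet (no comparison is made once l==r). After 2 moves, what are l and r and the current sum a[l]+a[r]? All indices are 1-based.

[1,9] -9+34=25 <59 → l++
[2,9] -6+34=28 <59 → l++

l=3, r=9, sum=30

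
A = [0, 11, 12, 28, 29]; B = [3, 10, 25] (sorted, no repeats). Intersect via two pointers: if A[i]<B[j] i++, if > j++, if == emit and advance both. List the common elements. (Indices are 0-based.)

intersection = []

i=0 j=0: 0<3, i++
i=1 j=0: 11>3, j++
i=1 j=1: 11>10, j++
i=1 j=2: 11<25, i++
i=2 j=2: 12<25, i++
i=3 j=2: 28>25, j++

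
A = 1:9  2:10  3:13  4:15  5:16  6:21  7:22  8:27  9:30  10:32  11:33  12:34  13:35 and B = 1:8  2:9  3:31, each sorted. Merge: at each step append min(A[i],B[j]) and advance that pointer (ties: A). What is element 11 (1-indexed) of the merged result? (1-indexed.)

i=1 j=1: A[i]=9>B[j]=8 take 8, j++
i=1 j=2: A[i]=9<=B[j]=9 take 9, i++
i=2 j=2: A[i]=10>B[j]=9 take 9, j++
i=2 j=3: A[i]=10<=B[j]=31 take 10, i++
i=3 j=3: A[i]=13<=B[j]=31 take 13, i++
i=4 j=3: A[i]=15<=B[j]=31 take 15, i++
i=5 j=3: A[i]=16<=B[j]=31 take 16, i++
i=6 j=3: A[i]=21<=B[j]=31 take 21, i++
i=7 j=3: A[i]=22<=B[j]=31 take 22, i++
i=8 j=3: A[i]=27<=B[j]=31 take 27, i++
i=9 j=3: A[i]=30<=B[j]=31 take 30, i++
i=10 j=3: A[i]=32>B[j]=31 take 31, j++
i=10 j=4: B done, take A[i]=32, i++
i=11 j=4: B done, take A[i]=33, i++
i=12 j=4: B done, take A[i]=34, i++
i=13 j=4: B done, take A[i]=35, i++

merged[11] = 30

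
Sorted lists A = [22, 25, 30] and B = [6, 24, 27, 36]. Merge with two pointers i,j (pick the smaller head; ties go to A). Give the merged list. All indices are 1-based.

i=1 j=1: A[i]=22>B[j]=6 take 6, j++
i=1 j=2: A[i]=22<=B[j]=24 take 22, i++
i=2 j=2: A[i]=25>B[j]=24 take 24, j++
i=2 j=3: A[i]=25<=B[j]=27 take 25, i++
i=3 j=3: A[i]=30>B[j]=27 take 27, j++
i=3 j=4: A[i]=30<=B[j]=36 take 30, i++
i=4 j=4: A done, take B[j]=36, j++

[6, 22, 24, 25, 27, 30, 36]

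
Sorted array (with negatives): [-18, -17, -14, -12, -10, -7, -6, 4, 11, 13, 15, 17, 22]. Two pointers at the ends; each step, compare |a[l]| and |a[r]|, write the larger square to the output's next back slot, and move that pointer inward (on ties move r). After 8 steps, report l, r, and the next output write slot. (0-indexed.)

l=4, r=8, next write slot=4

l=0 r=12: |-18|<=|22| out[12]=484, r--
l=0 r=11: |-18|>|17| out[11]=324, l++
l=1 r=11: |-17|<=|17| out[10]=289, r--
l=1 r=10: |-17|>|15| out[9]=289, l++
l=2 r=10: |-14|<=|15| out[8]=225, r--
l=2 r=9: |-14|>|13| out[7]=196, l++
l=3 r=9: |-12|<=|13| out[6]=169, r--
l=3 r=8: |-12|>|11| out[5]=144, l++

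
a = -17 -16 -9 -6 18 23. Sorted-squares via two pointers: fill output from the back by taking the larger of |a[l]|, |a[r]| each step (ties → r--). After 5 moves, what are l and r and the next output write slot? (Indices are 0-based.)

l=3, r=3, next write slot=0

l=0 r=5: |-17|<=|23| out[5]=529, r--
l=0 r=4: |-17|<=|18| out[4]=324, r--
l=0 r=3: |-17|>|-6| out[3]=289, l++
l=1 r=3: |-16|>|-6| out[2]=256, l++
l=2 r=3: |-9|>|-6| out[1]=81, l++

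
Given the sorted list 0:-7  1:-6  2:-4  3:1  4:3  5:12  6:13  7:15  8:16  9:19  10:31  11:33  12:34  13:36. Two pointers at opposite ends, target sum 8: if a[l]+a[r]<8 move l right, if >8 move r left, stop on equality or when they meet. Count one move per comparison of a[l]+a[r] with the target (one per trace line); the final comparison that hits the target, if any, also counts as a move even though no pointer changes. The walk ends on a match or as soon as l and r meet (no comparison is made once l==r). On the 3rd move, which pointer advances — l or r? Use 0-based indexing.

r

[0,13] -7+36=29 >8 → r--
[0,12] -7+34=27 >8 → r--
[0,11] -7+33=26 >8 → r--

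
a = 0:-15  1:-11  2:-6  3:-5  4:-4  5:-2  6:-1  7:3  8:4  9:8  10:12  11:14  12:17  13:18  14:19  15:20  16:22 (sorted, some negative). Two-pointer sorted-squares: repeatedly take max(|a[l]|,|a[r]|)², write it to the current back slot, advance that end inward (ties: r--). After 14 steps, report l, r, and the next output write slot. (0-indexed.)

l=5, r=7, next write slot=2

[0,16] |-15|<=|22| out[16]=484 → r--
[0,15] |-15|<=|20| out[15]=400 → r--
[0,14] |-15|<=|19| out[14]=361 → r--
[0,13] |-15|<=|18| out[13]=324 → r--
[0,12] |-15|<=|17| out[12]=289 → r--
[0,11] |-15|>|14| out[11]=225 → l++
[1,11] |-11|<=|14| out[10]=196 → r--
[1,10] |-11|<=|12| out[9]=144 → r--
[1,9] |-11|>|8| out[8]=121 → l++
[2,9] |-6|<=|8| out[7]=64 → r--
[2,8] |-6|>|4| out[6]=36 → l++
[3,8] |-5|>|4| out[5]=25 → l++
[4,8] |-4|<=|4| out[4]=16 → r--
[4,7] |-4|>|3| out[3]=16 → l++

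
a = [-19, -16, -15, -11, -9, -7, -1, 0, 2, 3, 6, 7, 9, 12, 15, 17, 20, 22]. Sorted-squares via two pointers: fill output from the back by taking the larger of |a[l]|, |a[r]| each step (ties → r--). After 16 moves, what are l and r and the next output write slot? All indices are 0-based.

l=6, r=7, next write slot=1

l=0 r=17: |-19|<=|22| out[17]=484, r--
l=0 r=16: |-19|<=|20| out[16]=400, r--
l=0 r=15: |-19|>|17| out[15]=361, l++
l=1 r=15: |-16|<=|17| out[14]=289, r--
l=1 r=14: |-16|>|15| out[13]=256, l++
l=2 r=14: |-15|<=|15| out[12]=225, r--
l=2 r=13: |-15|>|12| out[11]=225, l++
l=3 r=13: |-11|<=|12| out[10]=144, r--
l=3 r=12: |-11|>|9| out[9]=121, l++
l=4 r=12: |-9|<=|9| out[8]=81, r--
l=4 r=11: |-9|>|7| out[7]=81, l++
l=5 r=11: |-7|<=|7| out[6]=49, r--
l=5 r=10: |-7|>|6| out[5]=49, l++
l=6 r=10: |-1|<=|6| out[4]=36, r--
l=6 r=9: |-1|<=|3| out[3]=9, r--
l=6 r=8: |-1|<=|2| out[2]=4, r--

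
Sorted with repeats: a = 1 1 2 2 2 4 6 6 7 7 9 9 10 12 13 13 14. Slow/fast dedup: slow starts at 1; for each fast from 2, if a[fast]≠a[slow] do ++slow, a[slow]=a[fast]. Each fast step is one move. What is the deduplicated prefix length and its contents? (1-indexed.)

slow=1 fast=2: a[fast]=1=a[slow] dup, fast++
slow=1 fast=3: a[fast]=2≠a[slow]=1 write a[2]=2, slow++,fast++
slow=2 fast=4: a[fast]=2=a[slow] dup, fast++
slow=2 fast=5: a[fast]=2=a[slow] dup, fast++
slow=2 fast=6: a[fast]=4≠a[slow]=2 write a[3]=4, slow++,fast++
slow=3 fast=7: a[fast]=6≠a[slow]=4 write a[4]=6, slow++,fast++
slow=4 fast=8: a[fast]=6=a[slow] dup, fast++
slow=4 fast=9: a[fast]=7≠a[slow]=6 write a[5]=7, slow++,fast++
slow=5 fast=10: a[fast]=7=a[slow] dup, fast++
slow=5 fast=11: a[fast]=9≠a[slow]=7 write a[6]=9, slow++,fast++
slow=6 fast=12: a[fast]=9=a[slow] dup, fast++
slow=6 fast=13: a[fast]=10≠a[slow]=9 write a[7]=10, slow++,fast++
slow=7 fast=14: a[fast]=12≠a[slow]=10 write a[8]=12, slow++,fast++
slow=8 fast=15: a[fast]=13≠a[slow]=12 write a[9]=13, slow++,fast++
slow=9 fast=16: a[fast]=13=a[slow] dup, fast++
slow=9 fast=17: a[fast]=14≠a[slow]=13 write a[10]=14, slow++,fast++

length 10; prefix = [1, 2, 4, 6, 7, 9, 10, 12, 13, 14]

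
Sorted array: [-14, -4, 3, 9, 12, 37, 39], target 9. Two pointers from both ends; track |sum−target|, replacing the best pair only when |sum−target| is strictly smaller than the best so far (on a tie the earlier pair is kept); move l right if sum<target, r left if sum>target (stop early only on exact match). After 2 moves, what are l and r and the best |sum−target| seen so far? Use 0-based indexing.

[0,6] -14+39=25 d=16 * → r--
[0,5] -14+37=23 d=14 * → r--

l=0, r=4, best |Δ|=14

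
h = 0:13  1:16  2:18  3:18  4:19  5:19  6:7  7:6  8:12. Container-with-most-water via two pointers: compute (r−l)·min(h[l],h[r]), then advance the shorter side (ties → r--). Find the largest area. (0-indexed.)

l=0 r=8: min(13,12)*8=96 best=96 *, r--
l=0 r=7: min(13,6)*7=42 best=96, r--
l=0 r=6: min(13,7)*6=42 best=96, r--
l=0 r=5: min(13,19)*5=65 best=96, l++
l=1 r=5: min(16,19)*4=64 best=96, l++
l=2 r=5: min(18,19)*3=54 best=96, l++
l=3 r=5: min(18,19)*2=36 best=96, l++
l=4 r=5: min(19,19)*1=19 best=96, r--

max area = 96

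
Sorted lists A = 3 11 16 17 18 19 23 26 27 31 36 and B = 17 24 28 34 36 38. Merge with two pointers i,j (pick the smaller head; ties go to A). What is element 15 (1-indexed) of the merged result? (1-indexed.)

[i=1,j=1] A[i]=3<=B[j]=17 take 3 → i++
[i=2,j=1] A[i]=11<=B[j]=17 take 11 → i++
[i=3,j=1] A[i]=16<=B[j]=17 take 16 → i++
[i=4,j=1] A[i]=17<=B[j]=17 take 17 → i++
[i=5,j=1] A[i]=18>B[j]=17 take 17 → j++
[i=5,j=2] A[i]=18<=B[j]=24 take 18 → i++
[i=6,j=2] A[i]=19<=B[j]=24 take 19 → i++
[i=7,j=2] A[i]=23<=B[j]=24 take 23 → i++
[i=8,j=2] A[i]=26>B[j]=24 take 24 → j++
[i=8,j=3] A[i]=26<=B[j]=28 take 26 → i++
[i=9,j=3] A[i]=27<=B[j]=28 take 27 → i++
[i=10,j=3] A[i]=31>B[j]=28 take 28 → j++
[i=10,j=4] A[i]=31<=B[j]=34 take 31 → i++
[i=11,j=4] A[i]=36>B[j]=34 take 34 → j++
[i=11,j=5] A[i]=36<=B[j]=36 take 36 → i++
[i=12,j=5] A done, take B[j]=36 → j++
[i=12,j=6] A done, take B[j]=38 → j++

merged[15] = 36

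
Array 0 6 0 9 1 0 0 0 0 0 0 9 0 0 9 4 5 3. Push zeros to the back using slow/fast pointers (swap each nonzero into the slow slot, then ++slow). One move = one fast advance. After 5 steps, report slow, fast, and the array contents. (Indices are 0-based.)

slow=3, fast=5, a=[6, 9, 1, 0, 0, 0, 0, 0, 0, 0, 0, 9, 0, 0, 9, 4, 5, 3]

slow=0 fast=0: a[fast]=0, fast++
slow=0 fast=1: a[fast]=6≠0 swap→a[0]=6, slow++,fast++
slow=1 fast=2: a[fast]=0, fast++
slow=1 fast=3: a[fast]=9≠0 swap→a[1]=9, slow++,fast++
slow=2 fast=4: a[fast]=1≠0 swap→a[2]=1, slow++,fast++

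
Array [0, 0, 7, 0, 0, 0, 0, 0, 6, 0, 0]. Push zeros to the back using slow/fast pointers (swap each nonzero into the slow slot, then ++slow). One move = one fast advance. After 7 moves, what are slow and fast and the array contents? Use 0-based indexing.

slow=0 fast=0: a[fast]=0, fast++
slow=0 fast=1: a[fast]=0, fast++
slow=0 fast=2: a[fast]=7≠0 swap→a[0]=7, slow++,fast++
slow=1 fast=3: a[fast]=0, fast++
slow=1 fast=4: a[fast]=0, fast++
slow=1 fast=5: a[fast]=0, fast++
slow=1 fast=6: a[fast]=0, fast++

slow=1, fast=7, a=[7, 0, 0, 0, 0, 0, 0, 0, 6, 0, 0]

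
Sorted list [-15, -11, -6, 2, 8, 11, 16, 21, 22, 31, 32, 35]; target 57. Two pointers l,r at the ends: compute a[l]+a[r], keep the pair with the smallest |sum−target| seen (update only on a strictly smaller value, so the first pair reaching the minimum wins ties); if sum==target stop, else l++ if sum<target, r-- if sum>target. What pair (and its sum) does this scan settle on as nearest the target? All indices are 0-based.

[0,11] -15+35=20 d=37 * → l++
[1,11] -11+35=24 d=33 * → l++
[2,11] -6+35=29 d=28 * → l++
[3,11] 2+35=37 d=20 * → l++
[4,11] 8+35=43 d=14 * → l++
[5,11] 11+35=46 d=11 * → l++
[6,11] 16+35=51 d=6 * → l++
[7,11] 21+35=56 d=1 * → l++
[8,11] 22+35=57 d=0 * → stop

pair (22, 35) with sum 57 (|Δ|=0)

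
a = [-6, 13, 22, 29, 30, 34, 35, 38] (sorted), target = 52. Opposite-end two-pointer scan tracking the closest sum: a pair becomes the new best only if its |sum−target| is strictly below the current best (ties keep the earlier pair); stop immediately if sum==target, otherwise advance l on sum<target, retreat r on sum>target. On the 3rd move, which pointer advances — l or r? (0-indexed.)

r

[0,7] -6+38=32 d=20 * → l++
[1,7] 13+38=51 d=1 * → l++
[2,7] 22+38=60 d=8 → r--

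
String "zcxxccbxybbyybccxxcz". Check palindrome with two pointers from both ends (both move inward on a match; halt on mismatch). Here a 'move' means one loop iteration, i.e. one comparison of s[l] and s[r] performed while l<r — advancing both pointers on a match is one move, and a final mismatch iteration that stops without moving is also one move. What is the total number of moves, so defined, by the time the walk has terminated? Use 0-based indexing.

[0,19] 'z'=='z' → l++,r--
[1,18] 'c'=='c' → l++,r--
[2,17] 'x'=='x' → l++,r--
[3,16] 'x'=='x' → l++,r--
[4,15] 'c'=='c' → l++,r--
[5,14] 'c'=='c' → l++,r--
[6,13] 'b'=='b' → l++,r--
[7,12] 'x'!='y' → stop

8 moves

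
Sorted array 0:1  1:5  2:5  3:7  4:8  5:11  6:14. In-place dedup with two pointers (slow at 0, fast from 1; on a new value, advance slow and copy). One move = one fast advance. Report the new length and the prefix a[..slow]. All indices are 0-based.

(s=0,f=1) a[fast]=5≠a[slow]=1 write a[1]=5 → slow++,fast++
(s=1,f=2) a[fast]=5=a[slow] dup → fast++
(s=1,f=3) a[fast]=7≠a[slow]=5 write a[2]=7 → slow++,fast++
(s=2,f=4) a[fast]=8≠a[slow]=7 write a[3]=8 → slow++,fast++
(s=3,f=5) a[fast]=11≠a[slow]=8 write a[4]=11 → slow++,fast++
(s=4,f=6) a[fast]=14≠a[slow]=11 write a[5]=14 → slow++,fast++

length 6; prefix = [1, 5, 7, 8, 11, 14]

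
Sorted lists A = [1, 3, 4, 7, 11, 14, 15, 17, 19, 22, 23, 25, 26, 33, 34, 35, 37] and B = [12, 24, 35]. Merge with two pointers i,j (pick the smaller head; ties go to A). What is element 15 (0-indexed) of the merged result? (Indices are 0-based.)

[i=0,j=0] A[i]=1<=B[j]=12 take 1 → i++
[i=1,j=0] A[i]=3<=B[j]=12 take 3 → i++
[i=2,j=0] A[i]=4<=B[j]=12 take 4 → i++
[i=3,j=0] A[i]=7<=B[j]=12 take 7 → i++
[i=4,j=0] A[i]=11<=B[j]=12 take 11 → i++
[i=5,j=0] A[i]=14>B[j]=12 take 12 → j++
[i=5,j=1] A[i]=14<=B[j]=24 take 14 → i++
[i=6,j=1] A[i]=15<=B[j]=24 take 15 → i++
[i=7,j=1] A[i]=17<=B[j]=24 take 17 → i++
[i=8,j=1] A[i]=19<=B[j]=24 take 19 → i++
[i=9,j=1] A[i]=22<=B[j]=24 take 22 → i++
[i=10,j=1] A[i]=23<=B[j]=24 take 23 → i++
[i=11,j=1] A[i]=25>B[j]=24 take 24 → j++
[i=11,j=2] A[i]=25<=B[j]=35 take 25 → i++
[i=12,j=2] A[i]=26<=B[j]=35 take 26 → i++
[i=13,j=2] A[i]=33<=B[j]=35 take 33 → i++
[i=14,j=2] A[i]=34<=B[j]=35 take 34 → i++
[i=15,j=2] A[i]=35<=B[j]=35 take 35 → i++
[i=16,j=2] A[i]=37>B[j]=35 take 35 → j++
[i=16,j=3] B done, take A[i]=37 → i++

merged[15] = 33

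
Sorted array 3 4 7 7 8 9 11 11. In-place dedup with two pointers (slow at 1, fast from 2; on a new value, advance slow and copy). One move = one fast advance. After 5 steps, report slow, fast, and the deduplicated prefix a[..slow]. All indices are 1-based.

slow=5, fast=7, prefix=[3, 4, 7, 8, 9]

slow=1 fast=2: a[fast]=4≠a[slow]=3 write a[2]=4, slow++,fast++
slow=2 fast=3: a[fast]=7≠a[slow]=4 write a[3]=7, slow++,fast++
slow=3 fast=4: a[fast]=7=a[slow] dup, fast++
slow=3 fast=5: a[fast]=8≠a[slow]=7 write a[4]=8, slow++,fast++
slow=4 fast=6: a[fast]=9≠a[slow]=8 write a[5]=9, slow++,fast++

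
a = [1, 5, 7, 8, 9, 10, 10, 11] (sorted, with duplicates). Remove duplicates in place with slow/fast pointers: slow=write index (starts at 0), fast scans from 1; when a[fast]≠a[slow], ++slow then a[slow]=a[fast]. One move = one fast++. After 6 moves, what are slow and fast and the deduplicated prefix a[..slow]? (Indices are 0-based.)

slow=5, fast=7, prefix=[1, 5, 7, 8, 9, 10]

slow=0 fast=1: a[fast]=5≠a[slow]=1 write a[1]=5, slow++,fast++
slow=1 fast=2: a[fast]=7≠a[slow]=5 write a[2]=7, slow++,fast++
slow=2 fast=3: a[fast]=8≠a[slow]=7 write a[3]=8, slow++,fast++
slow=3 fast=4: a[fast]=9≠a[slow]=8 write a[4]=9, slow++,fast++
slow=4 fast=5: a[fast]=10≠a[slow]=9 write a[5]=10, slow++,fast++
slow=5 fast=6: a[fast]=10=a[slow] dup, fast++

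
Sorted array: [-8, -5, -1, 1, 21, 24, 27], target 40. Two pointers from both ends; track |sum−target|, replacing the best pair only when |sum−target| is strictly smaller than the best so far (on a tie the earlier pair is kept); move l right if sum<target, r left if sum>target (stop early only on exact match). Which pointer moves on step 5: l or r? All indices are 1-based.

l=1 r=7: -8+27=19 d=21 *, l++
l=2 r=7: -5+27=22 d=18 *, l++
l=3 r=7: -1+27=26 d=14 *, l++
l=4 r=7: 1+27=28 d=12 *, l++
l=5 r=7: 21+27=48 d=8 *, r--

r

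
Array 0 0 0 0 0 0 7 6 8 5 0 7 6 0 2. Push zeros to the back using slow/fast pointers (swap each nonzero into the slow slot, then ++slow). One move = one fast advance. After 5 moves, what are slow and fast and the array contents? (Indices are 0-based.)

(s=0,f=0) a[fast]=0 → fast++
(s=0,f=1) a[fast]=0 → fast++
(s=0,f=2) a[fast]=0 → fast++
(s=0,f=3) a[fast]=0 → fast++
(s=0,f=4) a[fast]=0 → fast++

slow=0, fast=5, a=[0, 0, 0, 0, 0, 0, 7, 6, 8, 5, 0, 7, 6, 0, 2]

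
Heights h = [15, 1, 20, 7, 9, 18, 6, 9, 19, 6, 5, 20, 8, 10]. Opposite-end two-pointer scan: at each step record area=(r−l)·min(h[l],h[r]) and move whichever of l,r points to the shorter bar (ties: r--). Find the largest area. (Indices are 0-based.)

[0,13] min(15,10)*13=130 best=130 * → r--
[0,12] min(15,8)*12=96 best=130 → r--
[0,11] min(15,20)*11=165 best=165 * → l++
[1,11] min(1,20)*10=10 best=165 → l++
[2,11] min(20,20)*9=180 best=180 * → r--
[2,10] min(20,5)*8=40 best=180 → r--
[2,9] min(20,6)*7=42 best=180 → r--
[2,8] min(20,19)*6=114 best=180 → r--
[2,7] min(20,9)*5=45 best=180 → r--
[2,6] min(20,6)*4=24 best=180 → r--
[2,5] min(20,18)*3=54 best=180 → r--
[2,4] min(20,9)*2=18 best=180 → r--
[2,3] min(20,7)*1=7 best=180 → r--

max area = 180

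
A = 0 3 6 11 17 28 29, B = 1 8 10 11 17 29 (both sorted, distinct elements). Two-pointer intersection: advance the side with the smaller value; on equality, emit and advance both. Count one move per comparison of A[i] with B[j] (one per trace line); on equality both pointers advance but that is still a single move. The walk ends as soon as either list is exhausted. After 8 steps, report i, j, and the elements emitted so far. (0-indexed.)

i=5, j=5, emitted=[11, 17]

[i=0,j=0] 0<1 → i++
[i=1,j=0] 3>1 → j++
[i=1,j=1] 3<8 → i++
[i=2,j=1] 6<8 → i++
[i=3,j=1] 11>8 → j++
[i=3,j=2] 11>10 → j++
[i=3,j=3] 11==11 emit → i++,j++
[i=4,j=4] 17==17 emit → i++,j++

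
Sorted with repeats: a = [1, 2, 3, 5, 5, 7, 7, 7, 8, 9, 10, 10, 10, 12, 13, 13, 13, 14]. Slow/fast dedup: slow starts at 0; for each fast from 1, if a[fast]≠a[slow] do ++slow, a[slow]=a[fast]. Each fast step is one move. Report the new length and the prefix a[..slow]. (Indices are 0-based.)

(s=0,f=1) a[fast]=2≠a[slow]=1 write a[1]=2 → slow++,fast++
(s=1,f=2) a[fast]=3≠a[slow]=2 write a[2]=3 → slow++,fast++
(s=2,f=3) a[fast]=5≠a[slow]=3 write a[3]=5 → slow++,fast++
(s=3,f=4) a[fast]=5=a[slow] dup → fast++
(s=3,f=5) a[fast]=7≠a[slow]=5 write a[4]=7 → slow++,fast++
(s=4,f=6) a[fast]=7=a[slow] dup → fast++
(s=4,f=7) a[fast]=7=a[slow] dup → fast++
(s=4,f=8) a[fast]=8≠a[slow]=7 write a[5]=8 → slow++,fast++
(s=5,f=9) a[fast]=9≠a[slow]=8 write a[6]=9 → slow++,fast++
(s=6,f=10) a[fast]=10≠a[slow]=9 write a[7]=10 → slow++,fast++
(s=7,f=11) a[fast]=10=a[slow] dup → fast++
(s=7,f=12) a[fast]=10=a[slow] dup → fast++
(s=7,f=13) a[fast]=12≠a[slow]=10 write a[8]=12 → slow++,fast++
(s=8,f=14) a[fast]=13≠a[slow]=12 write a[9]=13 → slow++,fast++
(s=9,f=15) a[fast]=13=a[slow] dup → fast++
(s=9,f=16) a[fast]=13=a[slow] dup → fast++
(s=9,f=17) a[fast]=14≠a[slow]=13 write a[10]=14 → slow++,fast++

length 11; prefix = [1, 2, 3, 5, 7, 8, 9, 10, 12, 13, 14]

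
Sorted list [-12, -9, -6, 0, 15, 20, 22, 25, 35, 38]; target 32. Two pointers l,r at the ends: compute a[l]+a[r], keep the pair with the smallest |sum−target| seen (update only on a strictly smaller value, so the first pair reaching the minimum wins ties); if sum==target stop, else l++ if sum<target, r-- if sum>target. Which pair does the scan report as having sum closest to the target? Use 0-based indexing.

pair (-6, 38) with sum 32 (|Δ|=0)

[0,9] -12+38=26 d=6 * → l++
[1,9] -9+38=29 d=3 * → l++
[2,9] -6+38=32 d=0 * → stop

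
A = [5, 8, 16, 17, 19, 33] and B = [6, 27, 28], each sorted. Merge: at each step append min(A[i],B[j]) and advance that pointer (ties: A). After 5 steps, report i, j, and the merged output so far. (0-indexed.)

i=4, j=1, merged so far=[5, 6, 8, 16, 17]

i=0 j=0: A[i]=5<=B[j]=6 take 5, i++
i=1 j=0: A[i]=8>B[j]=6 take 6, j++
i=1 j=1: A[i]=8<=B[j]=27 take 8, i++
i=2 j=1: A[i]=16<=B[j]=27 take 16, i++
i=3 j=1: A[i]=17<=B[j]=27 take 17, i++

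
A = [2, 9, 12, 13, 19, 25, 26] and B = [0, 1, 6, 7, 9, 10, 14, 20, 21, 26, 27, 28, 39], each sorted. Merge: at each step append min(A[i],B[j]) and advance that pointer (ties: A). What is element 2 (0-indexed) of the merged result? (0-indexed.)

[i=0,j=0] A[i]=2>B[j]=0 take 0 → j++
[i=0,j=1] A[i]=2>B[j]=1 take 1 → j++
[i=0,j=2] A[i]=2<=B[j]=6 take 2 → i++
[i=1,j=2] A[i]=9>B[j]=6 take 6 → j++
[i=1,j=3] A[i]=9>B[j]=7 take 7 → j++
[i=1,j=4] A[i]=9<=B[j]=9 take 9 → i++
[i=2,j=4] A[i]=12>B[j]=9 take 9 → j++
[i=2,j=5] A[i]=12>B[j]=10 take 10 → j++
[i=2,j=6] A[i]=12<=B[j]=14 take 12 → i++
[i=3,j=6] A[i]=13<=B[j]=14 take 13 → i++
[i=4,j=6] A[i]=19>B[j]=14 take 14 → j++
[i=4,j=7] A[i]=19<=B[j]=20 take 19 → i++
[i=5,j=7] A[i]=25>B[j]=20 take 20 → j++
[i=5,j=8] A[i]=25>B[j]=21 take 21 → j++
[i=5,j=9] A[i]=25<=B[j]=26 take 25 → i++
[i=6,j=9] A[i]=26<=B[j]=26 take 26 → i++
[i=7,j=9] A done, take B[j]=26 → j++
[i=7,j=10] A done, take B[j]=27 → j++
[i=7,j=11] A done, take B[j]=28 → j++
[i=7,j=12] A done, take B[j]=39 → j++

merged[2] = 2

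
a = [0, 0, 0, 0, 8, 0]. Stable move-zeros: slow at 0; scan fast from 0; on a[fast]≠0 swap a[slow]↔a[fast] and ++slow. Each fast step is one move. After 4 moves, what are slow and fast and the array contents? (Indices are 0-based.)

(s=0,f=0) a[fast]=0 → fast++
(s=0,f=1) a[fast]=0 → fast++
(s=0,f=2) a[fast]=0 → fast++
(s=0,f=3) a[fast]=0 → fast++

slow=0, fast=4, a=[0, 0, 0, 0, 8, 0]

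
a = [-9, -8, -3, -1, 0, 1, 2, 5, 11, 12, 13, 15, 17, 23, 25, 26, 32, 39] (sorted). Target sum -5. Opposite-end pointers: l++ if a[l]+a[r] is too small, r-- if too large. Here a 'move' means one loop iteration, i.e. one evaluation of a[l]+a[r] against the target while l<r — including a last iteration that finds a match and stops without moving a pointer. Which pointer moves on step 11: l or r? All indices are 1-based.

r

l=1 r=18: -9+39=30 >-5, r--
l=1 r=17: -9+32=23 >-5, r--
l=1 r=16: -9+26=17 >-5, r--
l=1 r=15: -9+25=16 >-5, r--
l=1 r=14: -9+23=14 >-5, r--
l=1 r=13: -9+17=8 >-5, r--
l=1 r=12: -9+15=6 >-5, r--
l=1 r=11: -9+13=4 >-5, r--
l=1 r=10: -9+12=3 >-5, r--
l=1 r=9: -9+11=2 >-5, r--
l=1 r=8: -9+5=-4 >-5, r--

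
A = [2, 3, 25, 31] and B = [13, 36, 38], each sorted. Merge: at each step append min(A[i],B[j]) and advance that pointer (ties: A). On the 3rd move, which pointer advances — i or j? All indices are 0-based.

j

i=0 j=0: A[i]=2<=B[j]=13 take 2, i++
i=1 j=0: A[i]=3<=B[j]=13 take 3, i++
i=2 j=0: A[i]=25>B[j]=13 take 13, j++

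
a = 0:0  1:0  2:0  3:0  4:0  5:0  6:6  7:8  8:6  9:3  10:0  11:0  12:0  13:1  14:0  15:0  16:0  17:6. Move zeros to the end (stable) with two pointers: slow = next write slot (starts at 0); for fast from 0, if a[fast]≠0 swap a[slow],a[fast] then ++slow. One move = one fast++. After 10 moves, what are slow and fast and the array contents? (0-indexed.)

slow=4, fast=10, a=[6, 8, 6, 3, 0, 0, 0, 0, 0, 0, 0, 0, 0, 1, 0, 0, 0, 6]

(s=0,f=0) a[fast]=0 → fast++
(s=0,f=1) a[fast]=0 → fast++
(s=0,f=2) a[fast]=0 → fast++
(s=0,f=3) a[fast]=0 → fast++
(s=0,f=4) a[fast]=0 → fast++
(s=0,f=5) a[fast]=0 → fast++
(s=0,f=6) a[fast]=6≠0 swap→a[0]=6 → slow++,fast++
(s=1,f=7) a[fast]=8≠0 swap→a[1]=8 → slow++,fast++
(s=2,f=8) a[fast]=6≠0 swap→a[2]=6 → slow++,fast++
(s=3,f=9) a[fast]=3≠0 swap→a[3]=3 → slow++,fast++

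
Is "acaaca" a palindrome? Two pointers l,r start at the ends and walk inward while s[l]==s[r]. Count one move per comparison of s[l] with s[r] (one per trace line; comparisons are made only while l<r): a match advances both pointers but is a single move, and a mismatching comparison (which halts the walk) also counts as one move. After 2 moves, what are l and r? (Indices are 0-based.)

l=2, r=3

[0,5] 'a'=='a' → l++,r--
[1,4] 'c'=='c' → l++,r--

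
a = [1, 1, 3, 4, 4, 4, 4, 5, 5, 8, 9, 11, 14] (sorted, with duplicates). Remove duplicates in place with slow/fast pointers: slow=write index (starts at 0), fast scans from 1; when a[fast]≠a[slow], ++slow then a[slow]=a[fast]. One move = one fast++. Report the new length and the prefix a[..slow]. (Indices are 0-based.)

slow=0 fast=1: a[fast]=1=a[slow] dup, fast++
slow=0 fast=2: a[fast]=3≠a[slow]=1 write a[1]=3, slow++,fast++
slow=1 fast=3: a[fast]=4≠a[slow]=3 write a[2]=4, slow++,fast++
slow=2 fast=4: a[fast]=4=a[slow] dup, fast++
slow=2 fast=5: a[fast]=4=a[slow] dup, fast++
slow=2 fast=6: a[fast]=4=a[slow] dup, fast++
slow=2 fast=7: a[fast]=5≠a[slow]=4 write a[3]=5, slow++,fast++
slow=3 fast=8: a[fast]=5=a[slow] dup, fast++
slow=3 fast=9: a[fast]=8≠a[slow]=5 write a[4]=8, slow++,fast++
slow=4 fast=10: a[fast]=9≠a[slow]=8 write a[5]=9, slow++,fast++
slow=5 fast=11: a[fast]=11≠a[slow]=9 write a[6]=11, slow++,fast++
slow=6 fast=12: a[fast]=14≠a[slow]=11 write a[7]=14, slow++,fast++

length 8; prefix = [1, 3, 4, 5, 8, 9, 11, 14]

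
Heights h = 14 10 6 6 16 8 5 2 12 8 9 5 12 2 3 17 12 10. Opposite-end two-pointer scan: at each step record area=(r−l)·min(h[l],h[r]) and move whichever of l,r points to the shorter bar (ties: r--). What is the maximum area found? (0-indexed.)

l=0 r=17: min(14,10)*17=170 best=170 *, r--
l=0 r=16: min(14,12)*16=192 best=192 *, r--
l=0 r=15: min(14,17)*15=210 best=210 *, l++
l=1 r=15: min(10,17)*14=140 best=210, l++
l=2 r=15: min(6,17)*13=78 best=210, l++
l=3 r=15: min(6,17)*12=72 best=210, l++
l=4 r=15: min(16,17)*11=176 best=210, l++
l=5 r=15: min(8,17)*10=80 best=210, l++
l=6 r=15: min(5,17)*9=45 best=210, l++
l=7 r=15: min(2,17)*8=16 best=210, l++
l=8 r=15: min(12,17)*7=84 best=210, l++
l=9 r=15: min(8,17)*6=48 best=210, l++
l=10 r=15: min(9,17)*5=45 best=210, l++
l=11 r=15: min(5,17)*4=20 best=210, l++
l=12 r=15: min(12,17)*3=36 best=210, l++
l=13 r=15: min(2,17)*2=4 best=210, l++
l=14 r=15: min(3,17)*1=3 best=210, l++

max area = 210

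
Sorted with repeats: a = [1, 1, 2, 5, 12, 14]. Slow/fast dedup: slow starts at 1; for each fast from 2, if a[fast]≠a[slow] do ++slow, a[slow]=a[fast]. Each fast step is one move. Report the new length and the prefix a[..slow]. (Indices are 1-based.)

length 5; prefix = [1, 2, 5, 12, 14]

slow=1 fast=2: a[fast]=1=a[slow] dup, fast++
slow=1 fast=3: a[fast]=2≠a[slow]=1 write a[2]=2, slow++,fast++
slow=2 fast=4: a[fast]=5≠a[slow]=2 write a[3]=5, slow++,fast++
slow=3 fast=5: a[fast]=12≠a[slow]=5 write a[4]=12, slow++,fast++
slow=4 fast=6: a[fast]=14≠a[slow]=12 write a[5]=14, slow++,fast++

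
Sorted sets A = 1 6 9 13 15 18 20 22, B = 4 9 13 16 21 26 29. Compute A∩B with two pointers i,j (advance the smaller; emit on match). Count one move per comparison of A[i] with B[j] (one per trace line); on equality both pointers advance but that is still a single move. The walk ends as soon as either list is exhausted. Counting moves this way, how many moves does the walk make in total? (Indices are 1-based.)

[i=1,j=1] 1<4 → i++
[i=2,j=1] 6>4 → j++
[i=2,j=2] 6<9 → i++
[i=3,j=2] 9==9 emit → i++,j++
[i=4,j=3] 13==13 emit → i++,j++
[i=5,j=4] 15<16 → i++
[i=6,j=4] 18>16 → j++
[i=6,j=5] 18<21 → i++
[i=7,j=5] 20<21 → i++
[i=8,j=5] 22>21 → j++
[i=8,j=6] 22<26 → i++

11 moves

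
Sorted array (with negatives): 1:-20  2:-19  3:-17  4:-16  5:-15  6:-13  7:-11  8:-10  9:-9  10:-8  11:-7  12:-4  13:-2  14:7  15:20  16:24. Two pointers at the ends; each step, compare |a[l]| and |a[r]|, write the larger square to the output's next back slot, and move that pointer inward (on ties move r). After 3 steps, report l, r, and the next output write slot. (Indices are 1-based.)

l=2, r=14, next write slot=13

l=1 r=16: |-20|<=|24| out[16]=576, r--
l=1 r=15: |-20|<=|20| out[15]=400, r--
l=1 r=14: |-20|>|7| out[14]=400, l++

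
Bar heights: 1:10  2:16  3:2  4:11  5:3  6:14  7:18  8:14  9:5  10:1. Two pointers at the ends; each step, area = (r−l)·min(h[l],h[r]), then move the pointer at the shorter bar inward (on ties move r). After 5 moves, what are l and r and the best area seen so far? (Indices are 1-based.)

l=1 r=10: min(10,1)*9=9 best=9 *, r--
l=1 r=9: min(10,5)*8=40 best=40 *, r--
l=1 r=8: min(10,14)*7=70 best=70 *, l++
l=2 r=8: min(16,14)*6=84 best=84 *, r--
l=2 r=7: min(16,18)*5=80 best=84, l++

l=3, r=7, best area=84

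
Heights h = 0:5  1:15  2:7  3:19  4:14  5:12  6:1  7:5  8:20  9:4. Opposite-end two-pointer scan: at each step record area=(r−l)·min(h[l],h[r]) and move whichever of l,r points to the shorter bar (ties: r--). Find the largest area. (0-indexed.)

[0,9] min(5,4)*9=36 best=36 * → r--
[0,8] min(5,20)*8=40 best=40 * → l++
[1,8] min(15,20)*7=105 best=105 * → l++
[2,8] min(7,20)*6=42 best=105 → l++
[3,8] min(19,20)*5=95 best=105 → l++
[4,8] min(14,20)*4=56 best=105 → l++
[5,8] min(12,20)*3=36 best=105 → l++
[6,8] min(1,20)*2=2 best=105 → l++
[7,8] min(5,20)*1=5 best=105 → l++

max area = 105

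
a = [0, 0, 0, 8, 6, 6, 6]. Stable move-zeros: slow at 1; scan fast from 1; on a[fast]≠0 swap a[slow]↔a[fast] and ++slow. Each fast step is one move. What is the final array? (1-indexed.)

slow=1 fast=1: a[fast]=0, fast++
slow=1 fast=2: a[fast]=0, fast++
slow=1 fast=3: a[fast]=0, fast++
slow=1 fast=4: a[fast]=8≠0 swap→a[1]=8, slow++,fast++
slow=2 fast=5: a[fast]=6≠0 swap→a[2]=6, slow++,fast++
slow=3 fast=6: a[fast]=6≠0 swap→a[3]=6, slow++,fast++
slow=4 fast=7: a[fast]=6≠0 swap→a[4]=6, slow++,fast++

[8, 6, 6, 6, 0, 0, 0]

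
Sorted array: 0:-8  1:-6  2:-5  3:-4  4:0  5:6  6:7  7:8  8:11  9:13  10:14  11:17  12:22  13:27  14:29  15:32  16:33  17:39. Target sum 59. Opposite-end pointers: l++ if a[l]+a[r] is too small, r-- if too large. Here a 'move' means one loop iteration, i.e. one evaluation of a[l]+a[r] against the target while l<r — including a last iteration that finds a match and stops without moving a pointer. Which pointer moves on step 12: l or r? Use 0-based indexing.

l

l=0 r=17: -8+39=31 <59, l++
l=1 r=17: -6+39=33 <59, l++
l=2 r=17: -5+39=34 <59, l++
l=3 r=17: -4+39=35 <59, l++
l=4 r=17: 0+39=39 <59, l++
l=5 r=17: 6+39=45 <59, l++
l=6 r=17: 7+39=46 <59, l++
l=7 r=17: 8+39=47 <59, l++
l=8 r=17: 11+39=50 <59, l++
l=9 r=17: 13+39=52 <59, l++
l=10 r=17: 14+39=53 <59, l++
l=11 r=17: 17+39=56 <59, l++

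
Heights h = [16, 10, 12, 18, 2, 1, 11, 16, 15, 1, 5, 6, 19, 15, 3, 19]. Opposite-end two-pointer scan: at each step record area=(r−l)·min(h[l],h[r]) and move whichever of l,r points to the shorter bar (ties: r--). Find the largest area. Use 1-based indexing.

max area = 240

l=1 r=16: min(16,19)*15=240 best=240 *, l++
l=2 r=16: min(10,19)*14=140 best=240, l++
l=3 r=16: min(12,19)*13=156 best=240, l++
l=4 r=16: min(18,19)*12=216 best=240, l++
l=5 r=16: min(2,19)*11=22 best=240, l++
l=6 r=16: min(1,19)*10=10 best=240, l++
l=7 r=16: min(11,19)*9=99 best=240, l++
l=8 r=16: min(16,19)*8=128 best=240, l++
l=9 r=16: min(15,19)*7=105 best=240, l++
l=10 r=16: min(1,19)*6=6 best=240, l++
l=11 r=16: min(5,19)*5=25 best=240, l++
l=12 r=16: min(6,19)*4=24 best=240, l++
l=13 r=16: min(19,19)*3=57 best=240, r--
l=13 r=15: min(19,3)*2=6 best=240, r--
l=13 r=14: min(19,15)*1=15 best=240, r--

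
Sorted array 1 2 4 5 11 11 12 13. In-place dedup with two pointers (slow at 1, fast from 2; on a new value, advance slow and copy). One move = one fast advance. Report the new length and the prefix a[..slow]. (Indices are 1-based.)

(s=1,f=2) a[fast]=2≠a[slow]=1 write a[2]=2 → slow++,fast++
(s=2,f=3) a[fast]=4≠a[slow]=2 write a[3]=4 → slow++,fast++
(s=3,f=4) a[fast]=5≠a[slow]=4 write a[4]=5 → slow++,fast++
(s=4,f=5) a[fast]=11≠a[slow]=5 write a[5]=11 → slow++,fast++
(s=5,f=6) a[fast]=11=a[slow] dup → fast++
(s=5,f=7) a[fast]=12≠a[slow]=11 write a[6]=12 → slow++,fast++
(s=6,f=8) a[fast]=13≠a[slow]=12 write a[7]=13 → slow++,fast++

length 7; prefix = [1, 2, 4, 5, 11, 12, 13]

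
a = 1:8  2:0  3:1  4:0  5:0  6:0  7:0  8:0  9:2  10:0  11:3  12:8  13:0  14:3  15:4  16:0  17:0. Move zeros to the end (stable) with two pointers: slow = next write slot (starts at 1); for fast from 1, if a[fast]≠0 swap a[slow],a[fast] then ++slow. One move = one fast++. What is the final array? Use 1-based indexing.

(s=1,f=1) a[fast]=8≠0 swap→a[1]=8 → slow++,fast++
(s=2,f=2) a[fast]=0 → fast++
(s=2,f=3) a[fast]=1≠0 swap→a[2]=1 → slow++,fast++
(s=3,f=4) a[fast]=0 → fast++
(s=3,f=5) a[fast]=0 → fast++
(s=3,f=6) a[fast]=0 → fast++
(s=3,f=7) a[fast]=0 → fast++
(s=3,f=8) a[fast]=0 → fast++
(s=3,f=9) a[fast]=2≠0 swap→a[3]=2 → slow++,fast++
(s=4,f=10) a[fast]=0 → fast++
(s=4,f=11) a[fast]=3≠0 swap→a[4]=3 → slow++,fast++
(s=5,f=12) a[fast]=8≠0 swap→a[5]=8 → slow++,fast++
(s=6,f=13) a[fast]=0 → fast++
(s=6,f=14) a[fast]=3≠0 swap→a[6]=3 → slow++,fast++
(s=7,f=15) a[fast]=4≠0 swap→a[7]=4 → slow++,fast++
(s=8,f=16) a[fast]=0 → fast++
(s=8,f=17) a[fast]=0 → fast++

[8, 1, 2, 3, 8, 3, 4, 0, 0, 0, 0, 0, 0, 0, 0, 0, 0]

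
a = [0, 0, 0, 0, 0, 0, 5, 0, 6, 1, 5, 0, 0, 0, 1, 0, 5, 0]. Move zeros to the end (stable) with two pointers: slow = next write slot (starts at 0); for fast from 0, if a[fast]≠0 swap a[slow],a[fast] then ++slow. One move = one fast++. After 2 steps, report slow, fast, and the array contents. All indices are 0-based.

slow=0, fast=2, a=[0, 0, 0, 0, 0, 0, 5, 0, 6, 1, 5, 0, 0, 0, 1, 0, 5, 0]

slow=0 fast=0: a[fast]=0, fast++
slow=0 fast=1: a[fast]=0, fast++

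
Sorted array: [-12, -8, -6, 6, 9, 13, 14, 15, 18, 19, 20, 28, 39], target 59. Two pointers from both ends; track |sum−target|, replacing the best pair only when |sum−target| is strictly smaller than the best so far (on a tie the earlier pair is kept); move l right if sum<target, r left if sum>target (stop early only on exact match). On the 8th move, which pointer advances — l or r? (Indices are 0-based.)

l

[0,12] -12+39=27 d=32 * → l++
[1,12] -8+39=31 d=28 * → l++
[2,12] -6+39=33 d=26 * → l++
[3,12] 6+39=45 d=14 * → l++
[4,12] 9+39=48 d=11 * → l++
[5,12] 13+39=52 d=7 * → l++
[6,12] 14+39=53 d=6 * → l++
[7,12] 15+39=54 d=5 * → l++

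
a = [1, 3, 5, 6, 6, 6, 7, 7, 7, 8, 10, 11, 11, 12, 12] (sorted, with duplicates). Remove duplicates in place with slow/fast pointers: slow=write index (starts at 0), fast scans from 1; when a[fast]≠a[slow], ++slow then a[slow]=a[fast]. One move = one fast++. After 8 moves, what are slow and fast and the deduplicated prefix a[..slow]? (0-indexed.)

(s=0,f=1) a[fast]=3≠a[slow]=1 write a[1]=3 → slow++,fast++
(s=1,f=2) a[fast]=5≠a[slow]=3 write a[2]=5 → slow++,fast++
(s=2,f=3) a[fast]=6≠a[slow]=5 write a[3]=6 → slow++,fast++
(s=3,f=4) a[fast]=6=a[slow] dup → fast++
(s=3,f=5) a[fast]=6=a[slow] dup → fast++
(s=3,f=6) a[fast]=7≠a[slow]=6 write a[4]=7 → slow++,fast++
(s=4,f=7) a[fast]=7=a[slow] dup → fast++
(s=4,f=8) a[fast]=7=a[slow] dup → fast++

slow=4, fast=9, prefix=[1, 3, 5, 6, 7]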